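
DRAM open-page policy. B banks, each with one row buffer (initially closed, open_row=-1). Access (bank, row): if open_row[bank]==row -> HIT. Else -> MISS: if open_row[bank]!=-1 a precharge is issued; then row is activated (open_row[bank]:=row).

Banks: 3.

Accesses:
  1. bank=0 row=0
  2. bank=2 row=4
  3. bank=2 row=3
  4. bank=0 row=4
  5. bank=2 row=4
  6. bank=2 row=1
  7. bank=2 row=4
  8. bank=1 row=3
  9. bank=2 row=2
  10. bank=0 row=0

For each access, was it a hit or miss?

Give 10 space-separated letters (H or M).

Answer: M M M M M M M M M M

Derivation:
Acc 1: bank0 row0 -> MISS (open row0); precharges=0
Acc 2: bank2 row4 -> MISS (open row4); precharges=0
Acc 3: bank2 row3 -> MISS (open row3); precharges=1
Acc 4: bank0 row4 -> MISS (open row4); precharges=2
Acc 5: bank2 row4 -> MISS (open row4); precharges=3
Acc 6: bank2 row1 -> MISS (open row1); precharges=4
Acc 7: bank2 row4 -> MISS (open row4); precharges=5
Acc 8: bank1 row3 -> MISS (open row3); precharges=5
Acc 9: bank2 row2 -> MISS (open row2); precharges=6
Acc 10: bank0 row0 -> MISS (open row0); precharges=7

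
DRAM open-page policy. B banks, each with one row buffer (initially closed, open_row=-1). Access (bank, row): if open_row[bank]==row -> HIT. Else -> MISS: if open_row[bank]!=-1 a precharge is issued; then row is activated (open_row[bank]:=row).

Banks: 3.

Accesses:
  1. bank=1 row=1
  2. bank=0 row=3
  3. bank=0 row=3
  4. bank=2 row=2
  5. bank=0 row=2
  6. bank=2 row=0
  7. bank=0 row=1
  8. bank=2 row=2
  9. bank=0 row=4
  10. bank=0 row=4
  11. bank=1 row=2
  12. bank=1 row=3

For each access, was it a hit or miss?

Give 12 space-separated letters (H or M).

Answer: M M H M M M M M M H M M

Derivation:
Acc 1: bank1 row1 -> MISS (open row1); precharges=0
Acc 2: bank0 row3 -> MISS (open row3); precharges=0
Acc 3: bank0 row3 -> HIT
Acc 4: bank2 row2 -> MISS (open row2); precharges=0
Acc 5: bank0 row2 -> MISS (open row2); precharges=1
Acc 6: bank2 row0 -> MISS (open row0); precharges=2
Acc 7: bank0 row1 -> MISS (open row1); precharges=3
Acc 8: bank2 row2 -> MISS (open row2); precharges=4
Acc 9: bank0 row4 -> MISS (open row4); precharges=5
Acc 10: bank0 row4 -> HIT
Acc 11: bank1 row2 -> MISS (open row2); precharges=6
Acc 12: bank1 row3 -> MISS (open row3); precharges=7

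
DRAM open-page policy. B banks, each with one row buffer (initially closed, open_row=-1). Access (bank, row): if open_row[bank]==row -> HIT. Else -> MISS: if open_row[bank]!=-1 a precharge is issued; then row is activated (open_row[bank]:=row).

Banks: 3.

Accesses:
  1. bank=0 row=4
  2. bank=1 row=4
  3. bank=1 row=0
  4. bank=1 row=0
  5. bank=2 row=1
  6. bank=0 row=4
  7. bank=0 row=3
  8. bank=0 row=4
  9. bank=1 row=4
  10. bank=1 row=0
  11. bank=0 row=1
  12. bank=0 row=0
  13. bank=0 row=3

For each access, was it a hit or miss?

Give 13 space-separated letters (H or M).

Answer: M M M H M H M M M M M M M

Derivation:
Acc 1: bank0 row4 -> MISS (open row4); precharges=0
Acc 2: bank1 row4 -> MISS (open row4); precharges=0
Acc 3: bank1 row0 -> MISS (open row0); precharges=1
Acc 4: bank1 row0 -> HIT
Acc 5: bank2 row1 -> MISS (open row1); precharges=1
Acc 6: bank0 row4 -> HIT
Acc 7: bank0 row3 -> MISS (open row3); precharges=2
Acc 8: bank0 row4 -> MISS (open row4); precharges=3
Acc 9: bank1 row4 -> MISS (open row4); precharges=4
Acc 10: bank1 row0 -> MISS (open row0); precharges=5
Acc 11: bank0 row1 -> MISS (open row1); precharges=6
Acc 12: bank0 row0 -> MISS (open row0); precharges=7
Acc 13: bank0 row3 -> MISS (open row3); precharges=8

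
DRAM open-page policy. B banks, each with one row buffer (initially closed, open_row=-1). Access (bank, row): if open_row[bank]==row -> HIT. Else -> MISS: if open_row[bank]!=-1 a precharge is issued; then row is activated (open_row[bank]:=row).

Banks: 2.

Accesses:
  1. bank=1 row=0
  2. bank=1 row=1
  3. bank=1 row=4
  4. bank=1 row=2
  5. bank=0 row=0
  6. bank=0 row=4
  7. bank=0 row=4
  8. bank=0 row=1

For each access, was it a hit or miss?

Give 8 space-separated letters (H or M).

Acc 1: bank1 row0 -> MISS (open row0); precharges=0
Acc 2: bank1 row1 -> MISS (open row1); precharges=1
Acc 3: bank1 row4 -> MISS (open row4); precharges=2
Acc 4: bank1 row2 -> MISS (open row2); precharges=3
Acc 5: bank0 row0 -> MISS (open row0); precharges=3
Acc 6: bank0 row4 -> MISS (open row4); precharges=4
Acc 7: bank0 row4 -> HIT
Acc 8: bank0 row1 -> MISS (open row1); precharges=5

Answer: M M M M M M H M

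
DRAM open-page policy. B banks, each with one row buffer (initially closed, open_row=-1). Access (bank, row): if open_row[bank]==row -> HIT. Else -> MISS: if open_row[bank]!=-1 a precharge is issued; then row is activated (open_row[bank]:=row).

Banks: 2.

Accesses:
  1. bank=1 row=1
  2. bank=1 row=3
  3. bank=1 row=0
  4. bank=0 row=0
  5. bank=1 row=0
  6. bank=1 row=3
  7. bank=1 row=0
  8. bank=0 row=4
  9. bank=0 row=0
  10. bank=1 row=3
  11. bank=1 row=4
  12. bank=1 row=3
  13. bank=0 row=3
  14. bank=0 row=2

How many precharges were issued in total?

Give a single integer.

Acc 1: bank1 row1 -> MISS (open row1); precharges=0
Acc 2: bank1 row3 -> MISS (open row3); precharges=1
Acc 3: bank1 row0 -> MISS (open row0); precharges=2
Acc 4: bank0 row0 -> MISS (open row0); precharges=2
Acc 5: bank1 row0 -> HIT
Acc 6: bank1 row3 -> MISS (open row3); precharges=3
Acc 7: bank1 row0 -> MISS (open row0); precharges=4
Acc 8: bank0 row4 -> MISS (open row4); precharges=5
Acc 9: bank0 row0 -> MISS (open row0); precharges=6
Acc 10: bank1 row3 -> MISS (open row3); precharges=7
Acc 11: bank1 row4 -> MISS (open row4); precharges=8
Acc 12: bank1 row3 -> MISS (open row3); precharges=9
Acc 13: bank0 row3 -> MISS (open row3); precharges=10
Acc 14: bank0 row2 -> MISS (open row2); precharges=11

Answer: 11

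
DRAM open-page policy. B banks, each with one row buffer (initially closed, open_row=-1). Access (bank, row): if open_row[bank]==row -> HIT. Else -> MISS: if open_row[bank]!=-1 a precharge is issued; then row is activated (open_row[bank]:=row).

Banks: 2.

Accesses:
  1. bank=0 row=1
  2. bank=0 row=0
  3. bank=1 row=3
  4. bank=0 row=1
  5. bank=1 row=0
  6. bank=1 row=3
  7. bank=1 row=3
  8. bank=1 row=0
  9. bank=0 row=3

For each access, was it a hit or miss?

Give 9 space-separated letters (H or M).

Answer: M M M M M M H M M

Derivation:
Acc 1: bank0 row1 -> MISS (open row1); precharges=0
Acc 2: bank0 row0 -> MISS (open row0); precharges=1
Acc 3: bank1 row3 -> MISS (open row3); precharges=1
Acc 4: bank0 row1 -> MISS (open row1); precharges=2
Acc 5: bank1 row0 -> MISS (open row0); precharges=3
Acc 6: bank1 row3 -> MISS (open row3); precharges=4
Acc 7: bank1 row3 -> HIT
Acc 8: bank1 row0 -> MISS (open row0); precharges=5
Acc 9: bank0 row3 -> MISS (open row3); precharges=6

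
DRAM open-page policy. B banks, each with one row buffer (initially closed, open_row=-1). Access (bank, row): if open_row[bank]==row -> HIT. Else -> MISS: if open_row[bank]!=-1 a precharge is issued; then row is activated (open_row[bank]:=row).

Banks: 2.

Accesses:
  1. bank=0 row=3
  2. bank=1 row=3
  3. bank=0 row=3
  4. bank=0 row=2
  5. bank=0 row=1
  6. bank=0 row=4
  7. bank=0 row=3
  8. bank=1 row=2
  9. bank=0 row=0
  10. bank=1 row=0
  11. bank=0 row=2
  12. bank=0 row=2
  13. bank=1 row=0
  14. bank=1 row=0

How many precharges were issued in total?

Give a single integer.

Answer: 8

Derivation:
Acc 1: bank0 row3 -> MISS (open row3); precharges=0
Acc 2: bank1 row3 -> MISS (open row3); precharges=0
Acc 3: bank0 row3 -> HIT
Acc 4: bank0 row2 -> MISS (open row2); precharges=1
Acc 5: bank0 row1 -> MISS (open row1); precharges=2
Acc 6: bank0 row4 -> MISS (open row4); precharges=3
Acc 7: bank0 row3 -> MISS (open row3); precharges=4
Acc 8: bank1 row2 -> MISS (open row2); precharges=5
Acc 9: bank0 row0 -> MISS (open row0); precharges=6
Acc 10: bank1 row0 -> MISS (open row0); precharges=7
Acc 11: bank0 row2 -> MISS (open row2); precharges=8
Acc 12: bank0 row2 -> HIT
Acc 13: bank1 row0 -> HIT
Acc 14: bank1 row0 -> HIT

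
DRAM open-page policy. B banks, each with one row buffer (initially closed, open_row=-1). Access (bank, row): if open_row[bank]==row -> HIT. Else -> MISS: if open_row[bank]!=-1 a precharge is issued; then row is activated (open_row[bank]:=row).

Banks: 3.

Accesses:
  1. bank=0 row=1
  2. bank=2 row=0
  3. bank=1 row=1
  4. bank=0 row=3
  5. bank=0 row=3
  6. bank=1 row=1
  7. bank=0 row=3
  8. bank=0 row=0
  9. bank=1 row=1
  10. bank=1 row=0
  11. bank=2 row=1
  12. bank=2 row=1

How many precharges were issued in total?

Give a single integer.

Acc 1: bank0 row1 -> MISS (open row1); precharges=0
Acc 2: bank2 row0 -> MISS (open row0); precharges=0
Acc 3: bank1 row1 -> MISS (open row1); precharges=0
Acc 4: bank0 row3 -> MISS (open row3); precharges=1
Acc 5: bank0 row3 -> HIT
Acc 6: bank1 row1 -> HIT
Acc 7: bank0 row3 -> HIT
Acc 8: bank0 row0 -> MISS (open row0); precharges=2
Acc 9: bank1 row1 -> HIT
Acc 10: bank1 row0 -> MISS (open row0); precharges=3
Acc 11: bank2 row1 -> MISS (open row1); precharges=4
Acc 12: bank2 row1 -> HIT

Answer: 4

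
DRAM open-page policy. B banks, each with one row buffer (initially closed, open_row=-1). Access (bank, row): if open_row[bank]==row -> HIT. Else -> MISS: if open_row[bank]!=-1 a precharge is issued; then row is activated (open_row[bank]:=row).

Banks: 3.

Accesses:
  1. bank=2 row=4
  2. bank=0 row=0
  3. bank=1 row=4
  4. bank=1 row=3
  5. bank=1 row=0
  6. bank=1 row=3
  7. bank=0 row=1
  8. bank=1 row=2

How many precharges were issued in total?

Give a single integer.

Answer: 5

Derivation:
Acc 1: bank2 row4 -> MISS (open row4); precharges=0
Acc 2: bank0 row0 -> MISS (open row0); precharges=0
Acc 3: bank1 row4 -> MISS (open row4); precharges=0
Acc 4: bank1 row3 -> MISS (open row3); precharges=1
Acc 5: bank1 row0 -> MISS (open row0); precharges=2
Acc 6: bank1 row3 -> MISS (open row3); precharges=3
Acc 7: bank0 row1 -> MISS (open row1); precharges=4
Acc 8: bank1 row2 -> MISS (open row2); precharges=5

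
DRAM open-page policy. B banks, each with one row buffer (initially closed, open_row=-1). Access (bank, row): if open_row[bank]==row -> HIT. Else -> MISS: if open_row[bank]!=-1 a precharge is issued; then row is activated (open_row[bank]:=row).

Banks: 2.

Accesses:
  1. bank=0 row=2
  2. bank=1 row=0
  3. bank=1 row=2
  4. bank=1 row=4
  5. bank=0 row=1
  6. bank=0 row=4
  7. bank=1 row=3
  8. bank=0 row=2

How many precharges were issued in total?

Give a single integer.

Acc 1: bank0 row2 -> MISS (open row2); precharges=0
Acc 2: bank1 row0 -> MISS (open row0); precharges=0
Acc 3: bank1 row2 -> MISS (open row2); precharges=1
Acc 4: bank1 row4 -> MISS (open row4); precharges=2
Acc 5: bank0 row1 -> MISS (open row1); precharges=3
Acc 6: bank0 row4 -> MISS (open row4); precharges=4
Acc 7: bank1 row3 -> MISS (open row3); precharges=5
Acc 8: bank0 row2 -> MISS (open row2); precharges=6

Answer: 6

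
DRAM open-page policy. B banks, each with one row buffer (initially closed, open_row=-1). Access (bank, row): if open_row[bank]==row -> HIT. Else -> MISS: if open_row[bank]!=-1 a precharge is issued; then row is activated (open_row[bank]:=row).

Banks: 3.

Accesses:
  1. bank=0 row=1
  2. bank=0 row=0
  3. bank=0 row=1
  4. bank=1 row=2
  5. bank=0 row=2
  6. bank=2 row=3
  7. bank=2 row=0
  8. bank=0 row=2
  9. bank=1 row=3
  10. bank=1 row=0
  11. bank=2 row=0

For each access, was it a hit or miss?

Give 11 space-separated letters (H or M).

Acc 1: bank0 row1 -> MISS (open row1); precharges=0
Acc 2: bank0 row0 -> MISS (open row0); precharges=1
Acc 3: bank0 row1 -> MISS (open row1); precharges=2
Acc 4: bank1 row2 -> MISS (open row2); precharges=2
Acc 5: bank0 row2 -> MISS (open row2); precharges=3
Acc 6: bank2 row3 -> MISS (open row3); precharges=3
Acc 7: bank2 row0 -> MISS (open row0); precharges=4
Acc 8: bank0 row2 -> HIT
Acc 9: bank1 row3 -> MISS (open row3); precharges=5
Acc 10: bank1 row0 -> MISS (open row0); precharges=6
Acc 11: bank2 row0 -> HIT

Answer: M M M M M M M H M M H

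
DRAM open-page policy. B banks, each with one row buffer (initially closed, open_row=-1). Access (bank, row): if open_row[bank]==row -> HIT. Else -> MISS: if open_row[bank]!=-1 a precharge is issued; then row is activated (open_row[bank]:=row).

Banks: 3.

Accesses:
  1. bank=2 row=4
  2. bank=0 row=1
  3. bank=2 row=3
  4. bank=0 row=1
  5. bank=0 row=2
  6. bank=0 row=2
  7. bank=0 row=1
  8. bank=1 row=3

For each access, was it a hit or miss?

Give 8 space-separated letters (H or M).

Acc 1: bank2 row4 -> MISS (open row4); precharges=0
Acc 2: bank0 row1 -> MISS (open row1); precharges=0
Acc 3: bank2 row3 -> MISS (open row3); precharges=1
Acc 4: bank0 row1 -> HIT
Acc 5: bank0 row2 -> MISS (open row2); precharges=2
Acc 6: bank0 row2 -> HIT
Acc 7: bank0 row1 -> MISS (open row1); precharges=3
Acc 8: bank1 row3 -> MISS (open row3); precharges=3

Answer: M M M H M H M M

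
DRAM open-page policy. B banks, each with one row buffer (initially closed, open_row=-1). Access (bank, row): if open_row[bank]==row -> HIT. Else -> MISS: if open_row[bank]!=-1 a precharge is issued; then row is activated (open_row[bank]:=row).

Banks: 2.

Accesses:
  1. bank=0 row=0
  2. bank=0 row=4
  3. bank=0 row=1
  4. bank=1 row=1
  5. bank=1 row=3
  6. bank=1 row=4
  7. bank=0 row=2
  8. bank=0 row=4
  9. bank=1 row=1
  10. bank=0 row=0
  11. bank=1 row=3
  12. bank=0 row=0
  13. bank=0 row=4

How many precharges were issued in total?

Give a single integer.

Acc 1: bank0 row0 -> MISS (open row0); precharges=0
Acc 2: bank0 row4 -> MISS (open row4); precharges=1
Acc 3: bank0 row1 -> MISS (open row1); precharges=2
Acc 4: bank1 row1 -> MISS (open row1); precharges=2
Acc 5: bank1 row3 -> MISS (open row3); precharges=3
Acc 6: bank1 row4 -> MISS (open row4); precharges=4
Acc 7: bank0 row2 -> MISS (open row2); precharges=5
Acc 8: bank0 row4 -> MISS (open row4); precharges=6
Acc 9: bank1 row1 -> MISS (open row1); precharges=7
Acc 10: bank0 row0 -> MISS (open row0); precharges=8
Acc 11: bank1 row3 -> MISS (open row3); precharges=9
Acc 12: bank0 row0 -> HIT
Acc 13: bank0 row4 -> MISS (open row4); precharges=10

Answer: 10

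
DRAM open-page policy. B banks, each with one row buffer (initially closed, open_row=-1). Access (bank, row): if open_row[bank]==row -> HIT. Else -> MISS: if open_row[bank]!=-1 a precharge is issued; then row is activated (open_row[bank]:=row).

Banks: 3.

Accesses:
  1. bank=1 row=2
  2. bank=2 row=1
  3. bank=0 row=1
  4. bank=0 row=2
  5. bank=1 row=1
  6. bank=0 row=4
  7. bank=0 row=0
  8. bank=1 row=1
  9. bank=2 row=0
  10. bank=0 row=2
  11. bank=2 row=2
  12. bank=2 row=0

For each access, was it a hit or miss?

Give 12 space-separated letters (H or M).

Answer: M M M M M M M H M M M M

Derivation:
Acc 1: bank1 row2 -> MISS (open row2); precharges=0
Acc 2: bank2 row1 -> MISS (open row1); precharges=0
Acc 3: bank0 row1 -> MISS (open row1); precharges=0
Acc 4: bank0 row2 -> MISS (open row2); precharges=1
Acc 5: bank1 row1 -> MISS (open row1); precharges=2
Acc 6: bank0 row4 -> MISS (open row4); precharges=3
Acc 7: bank0 row0 -> MISS (open row0); precharges=4
Acc 8: bank1 row1 -> HIT
Acc 9: bank2 row0 -> MISS (open row0); precharges=5
Acc 10: bank0 row2 -> MISS (open row2); precharges=6
Acc 11: bank2 row2 -> MISS (open row2); precharges=7
Acc 12: bank2 row0 -> MISS (open row0); precharges=8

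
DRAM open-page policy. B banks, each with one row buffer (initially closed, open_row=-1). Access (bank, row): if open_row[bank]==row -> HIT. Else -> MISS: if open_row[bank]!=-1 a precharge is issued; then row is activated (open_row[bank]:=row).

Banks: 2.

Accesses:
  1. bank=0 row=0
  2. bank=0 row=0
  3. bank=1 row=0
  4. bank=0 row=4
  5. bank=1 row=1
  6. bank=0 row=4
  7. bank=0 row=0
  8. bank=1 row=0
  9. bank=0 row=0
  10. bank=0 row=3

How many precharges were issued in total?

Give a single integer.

Acc 1: bank0 row0 -> MISS (open row0); precharges=0
Acc 2: bank0 row0 -> HIT
Acc 3: bank1 row0 -> MISS (open row0); precharges=0
Acc 4: bank0 row4 -> MISS (open row4); precharges=1
Acc 5: bank1 row1 -> MISS (open row1); precharges=2
Acc 6: bank0 row4 -> HIT
Acc 7: bank0 row0 -> MISS (open row0); precharges=3
Acc 8: bank1 row0 -> MISS (open row0); precharges=4
Acc 9: bank0 row0 -> HIT
Acc 10: bank0 row3 -> MISS (open row3); precharges=5

Answer: 5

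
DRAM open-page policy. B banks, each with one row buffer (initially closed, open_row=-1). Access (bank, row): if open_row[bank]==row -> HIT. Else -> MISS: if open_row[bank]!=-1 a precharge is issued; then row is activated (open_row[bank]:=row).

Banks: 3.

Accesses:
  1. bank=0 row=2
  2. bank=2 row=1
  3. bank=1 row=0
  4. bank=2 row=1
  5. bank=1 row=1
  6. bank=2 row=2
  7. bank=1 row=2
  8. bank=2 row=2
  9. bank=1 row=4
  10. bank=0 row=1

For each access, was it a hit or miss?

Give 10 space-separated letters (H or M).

Acc 1: bank0 row2 -> MISS (open row2); precharges=0
Acc 2: bank2 row1 -> MISS (open row1); precharges=0
Acc 3: bank1 row0 -> MISS (open row0); precharges=0
Acc 4: bank2 row1 -> HIT
Acc 5: bank1 row1 -> MISS (open row1); precharges=1
Acc 6: bank2 row2 -> MISS (open row2); precharges=2
Acc 7: bank1 row2 -> MISS (open row2); precharges=3
Acc 8: bank2 row2 -> HIT
Acc 9: bank1 row4 -> MISS (open row4); precharges=4
Acc 10: bank0 row1 -> MISS (open row1); precharges=5

Answer: M M M H M M M H M M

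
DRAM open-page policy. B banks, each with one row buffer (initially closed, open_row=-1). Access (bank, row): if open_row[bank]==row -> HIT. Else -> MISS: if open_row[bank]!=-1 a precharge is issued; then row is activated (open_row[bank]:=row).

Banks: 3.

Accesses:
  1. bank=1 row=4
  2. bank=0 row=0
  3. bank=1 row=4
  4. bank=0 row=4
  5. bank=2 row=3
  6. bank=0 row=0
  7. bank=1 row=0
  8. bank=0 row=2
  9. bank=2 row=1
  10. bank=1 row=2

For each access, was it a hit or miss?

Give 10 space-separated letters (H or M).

Acc 1: bank1 row4 -> MISS (open row4); precharges=0
Acc 2: bank0 row0 -> MISS (open row0); precharges=0
Acc 3: bank1 row4 -> HIT
Acc 4: bank0 row4 -> MISS (open row4); precharges=1
Acc 5: bank2 row3 -> MISS (open row3); precharges=1
Acc 6: bank0 row0 -> MISS (open row0); precharges=2
Acc 7: bank1 row0 -> MISS (open row0); precharges=3
Acc 8: bank0 row2 -> MISS (open row2); precharges=4
Acc 9: bank2 row1 -> MISS (open row1); precharges=5
Acc 10: bank1 row2 -> MISS (open row2); precharges=6

Answer: M M H M M M M M M M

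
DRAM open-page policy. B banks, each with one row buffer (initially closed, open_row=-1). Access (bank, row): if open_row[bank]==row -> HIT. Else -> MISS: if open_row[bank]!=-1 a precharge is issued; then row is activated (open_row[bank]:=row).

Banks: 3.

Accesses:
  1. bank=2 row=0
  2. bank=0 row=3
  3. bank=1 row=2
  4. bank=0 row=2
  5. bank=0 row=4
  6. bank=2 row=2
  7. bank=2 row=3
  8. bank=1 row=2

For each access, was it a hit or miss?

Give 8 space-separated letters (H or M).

Acc 1: bank2 row0 -> MISS (open row0); precharges=0
Acc 2: bank0 row3 -> MISS (open row3); precharges=0
Acc 3: bank1 row2 -> MISS (open row2); precharges=0
Acc 4: bank0 row2 -> MISS (open row2); precharges=1
Acc 5: bank0 row4 -> MISS (open row4); precharges=2
Acc 6: bank2 row2 -> MISS (open row2); precharges=3
Acc 7: bank2 row3 -> MISS (open row3); precharges=4
Acc 8: bank1 row2 -> HIT

Answer: M M M M M M M H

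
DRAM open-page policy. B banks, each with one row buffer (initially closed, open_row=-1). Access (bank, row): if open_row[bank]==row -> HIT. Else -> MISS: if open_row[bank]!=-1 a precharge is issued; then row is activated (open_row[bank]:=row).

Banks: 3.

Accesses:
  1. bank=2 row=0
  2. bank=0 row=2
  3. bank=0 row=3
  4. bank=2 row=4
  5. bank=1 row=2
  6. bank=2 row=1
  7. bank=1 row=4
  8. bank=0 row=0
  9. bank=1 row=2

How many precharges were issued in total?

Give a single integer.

Acc 1: bank2 row0 -> MISS (open row0); precharges=0
Acc 2: bank0 row2 -> MISS (open row2); precharges=0
Acc 3: bank0 row3 -> MISS (open row3); precharges=1
Acc 4: bank2 row4 -> MISS (open row4); precharges=2
Acc 5: bank1 row2 -> MISS (open row2); precharges=2
Acc 6: bank2 row1 -> MISS (open row1); precharges=3
Acc 7: bank1 row4 -> MISS (open row4); precharges=4
Acc 8: bank0 row0 -> MISS (open row0); precharges=5
Acc 9: bank1 row2 -> MISS (open row2); precharges=6

Answer: 6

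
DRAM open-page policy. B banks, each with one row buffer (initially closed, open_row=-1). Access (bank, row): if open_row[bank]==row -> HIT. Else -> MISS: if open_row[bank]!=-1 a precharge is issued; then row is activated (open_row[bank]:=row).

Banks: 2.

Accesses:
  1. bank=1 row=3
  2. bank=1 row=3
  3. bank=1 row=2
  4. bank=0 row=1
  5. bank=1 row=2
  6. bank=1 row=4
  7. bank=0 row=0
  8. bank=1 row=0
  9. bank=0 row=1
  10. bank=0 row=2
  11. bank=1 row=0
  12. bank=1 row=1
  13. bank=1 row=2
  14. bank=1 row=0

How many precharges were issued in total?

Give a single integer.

Acc 1: bank1 row3 -> MISS (open row3); precharges=0
Acc 2: bank1 row3 -> HIT
Acc 3: bank1 row2 -> MISS (open row2); precharges=1
Acc 4: bank0 row1 -> MISS (open row1); precharges=1
Acc 5: bank1 row2 -> HIT
Acc 6: bank1 row4 -> MISS (open row4); precharges=2
Acc 7: bank0 row0 -> MISS (open row0); precharges=3
Acc 8: bank1 row0 -> MISS (open row0); precharges=4
Acc 9: bank0 row1 -> MISS (open row1); precharges=5
Acc 10: bank0 row2 -> MISS (open row2); precharges=6
Acc 11: bank1 row0 -> HIT
Acc 12: bank1 row1 -> MISS (open row1); precharges=7
Acc 13: bank1 row2 -> MISS (open row2); precharges=8
Acc 14: bank1 row0 -> MISS (open row0); precharges=9

Answer: 9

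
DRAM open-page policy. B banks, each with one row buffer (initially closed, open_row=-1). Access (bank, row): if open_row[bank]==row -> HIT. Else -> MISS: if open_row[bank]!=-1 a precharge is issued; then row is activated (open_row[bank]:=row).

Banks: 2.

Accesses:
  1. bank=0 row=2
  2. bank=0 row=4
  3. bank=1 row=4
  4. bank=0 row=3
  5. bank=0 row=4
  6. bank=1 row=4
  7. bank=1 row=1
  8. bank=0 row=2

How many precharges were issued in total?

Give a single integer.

Acc 1: bank0 row2 -> MISS (open row2); precharges=0
Acc 2: bank0 row4 -> MISS (open row4); precharges=1
Acc 3: bank1 row4 -> MISS (open row4); precharges=1
Acc 4: bank0 row3 -> MISS (open row3); precharges=2
Acc 5: bank0 row4 -> MISS (open row4); precharges=3
Acc 6: bank1 row4 -> HIT
Acc 7: bank1 row1 -> MISS (open row1); precharges=4
Acc 8: bank0 row2 -> MISS (open row2); precharges=5

Answer: 5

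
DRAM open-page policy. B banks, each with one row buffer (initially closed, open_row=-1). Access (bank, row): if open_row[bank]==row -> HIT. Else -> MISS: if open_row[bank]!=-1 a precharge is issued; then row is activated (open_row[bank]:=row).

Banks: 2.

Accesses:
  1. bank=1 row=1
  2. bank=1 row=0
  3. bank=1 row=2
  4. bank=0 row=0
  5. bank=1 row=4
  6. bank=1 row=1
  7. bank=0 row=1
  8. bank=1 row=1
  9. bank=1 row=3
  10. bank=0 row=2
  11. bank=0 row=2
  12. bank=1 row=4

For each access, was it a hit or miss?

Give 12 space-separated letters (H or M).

Acc 1: bank1 row1 -> MISS (open row1); precharges=0
Acc 2: bank1 row0 -> MISS (open row0); precharges=1
Acc 3: bank1 row2 -> MISS (open row2); precharges=2
Acc 4: bank0 row0 -> MISS (open row0); precharges=2
Acc 5: bank1 row4 -> MISS (open row4); precharges=3
Acc 6: bank1 row1 -> MISS (open row1); precharges=4
Acc 7: bank0 row1 -> MISS (open row1); precharges=5
Acc 8: bank1 row1 -> HIT
Acc 9: bank1 row3 -> MISS (open row3); precharges=6
Acc 10: bank0 row2 -> MISS (open row2); precharges=7
Acc 11: bank0 row2 -> HIT
Acc 12: bank1 row4 -> MISS (open row4); precharges=8

Answer: M M M M M M M H M M H M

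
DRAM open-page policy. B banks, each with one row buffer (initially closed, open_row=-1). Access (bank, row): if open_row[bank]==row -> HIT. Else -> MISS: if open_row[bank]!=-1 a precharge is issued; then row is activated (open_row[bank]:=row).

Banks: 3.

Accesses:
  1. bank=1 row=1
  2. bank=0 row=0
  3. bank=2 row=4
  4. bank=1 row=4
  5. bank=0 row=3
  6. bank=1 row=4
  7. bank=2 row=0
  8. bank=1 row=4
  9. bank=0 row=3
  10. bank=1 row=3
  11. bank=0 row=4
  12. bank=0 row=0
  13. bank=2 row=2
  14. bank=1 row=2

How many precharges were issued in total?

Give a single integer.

Acc 1: bank1 row1 -> MISS (open row1); precharges=0
Acc 2: bank0 row0 -> MISS (open row0); precharges=0
Acc 3: bank2 row4 -> MISS (open row4); precharges=0
Acc 4: bank1 row4 -> MISS (open row4); precharges=1
Acc 5: bank0 row3 -> MISS (open row3); precharges=2
Acc 6: bank1 row4 -> HIT
Acc 7: bank2 row0 -> MISS (open row0); precharges=3
Acc 8: bank1 row4 -> HIT
Acc 9: bank0 row3 -> HIT
Acc 10: bank1 row3 -> MISS (open row3); precharges=4
Acc 11: bank0 row4 -> MISS (open row4); precharges=5
Acc 12: bank0 row0 -> MISS (open row0); precharges=6
Acc 13: bank2 row2 -> MISS (open row2); precharges=7
Acc 14: bank1 row2 -> MISS (open row2); precharges=8

Answer: 8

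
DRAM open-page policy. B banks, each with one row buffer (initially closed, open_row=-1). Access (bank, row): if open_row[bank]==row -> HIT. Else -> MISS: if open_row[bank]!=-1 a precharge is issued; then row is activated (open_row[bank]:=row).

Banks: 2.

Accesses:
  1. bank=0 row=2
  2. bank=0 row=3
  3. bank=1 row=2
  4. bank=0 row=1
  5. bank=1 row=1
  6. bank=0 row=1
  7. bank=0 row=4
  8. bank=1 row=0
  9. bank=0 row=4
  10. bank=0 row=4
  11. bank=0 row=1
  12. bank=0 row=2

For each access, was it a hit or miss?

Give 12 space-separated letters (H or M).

Answer: M M M M M H M M H H M M

Derivation:
Acc 1: bank0 row2 -> MISS (open row2); precharges=0
Acc 2: bank0 row3 -> MISS (open row3); precharges=1
Acc 3: bank1 row2 -> MISS (open row2); precharges=1
Acc 4: bank0 row1 -> MISS (open row1); precharges=2
Acc 5: bank1 row1 -> MISS (open row1); precharges=3
Acc 6: bank0 row1 -> HIT
Acc 7: bank0 row4 -> MISS (open row4); precharges=4
Acc 8: bank1 row0 -> MISS (open row0); precharges=5
Acc 9: bank0 row4 -> HIT
Acc 10: bank0 row4 -> HIT
Acc 11: bank0 row1 -> MISS (open row1); precharges=6
Acc 12: bank0 row2 -> MISS (open row2); precharges=7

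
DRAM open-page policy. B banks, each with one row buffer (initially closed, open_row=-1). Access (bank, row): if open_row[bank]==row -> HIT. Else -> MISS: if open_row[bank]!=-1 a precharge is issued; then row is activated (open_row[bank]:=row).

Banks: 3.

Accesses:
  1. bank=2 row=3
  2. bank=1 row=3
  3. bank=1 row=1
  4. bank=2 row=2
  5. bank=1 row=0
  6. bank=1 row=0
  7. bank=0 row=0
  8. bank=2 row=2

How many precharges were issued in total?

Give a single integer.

Acc 1: bank2 row3 -> MISS (open row3); precharges=0
Acc 2: bank1 row3 -> MISS (open row3); precharges=0
Acc 3: bank1 row1 -> MISS (open row1); precharges=1
Acc 4: bank2 row2 -> MISS (open row2); precharges=2
Acc 5: bank1 row0 -> MISS (open row0); precharges=3
Acc 6: bank1 row0 -> HIT
Acc 7: bank0 row0 -> MISS (open row0); precharges=3
Acc 8: bank2 row2 -> HIT

Answer: 3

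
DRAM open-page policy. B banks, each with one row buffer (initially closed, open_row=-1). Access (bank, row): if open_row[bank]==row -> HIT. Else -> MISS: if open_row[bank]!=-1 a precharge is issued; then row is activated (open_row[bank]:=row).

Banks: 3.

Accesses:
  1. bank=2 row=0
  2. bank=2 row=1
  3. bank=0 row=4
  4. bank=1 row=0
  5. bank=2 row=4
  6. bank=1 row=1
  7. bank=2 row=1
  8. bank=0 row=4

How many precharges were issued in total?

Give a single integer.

Acc 1: bank2 row0 -> MISS (open row0); precharges=0
Acc 2: bank2 row1 -> MISS (open row1); precharges=1
Acc 3: bank0 row4 -> MISS (open row4); precharges=1
Acc 4: bank1 row0 -> MISS (open row0); precharges=1
Acc 5: bank2 row4 -> MISS (open row4); precharges=2
Acc 6: bank1 row1 -> MISS (open row1); precharges=3
Acc 7: bank2 row1 -> MISS (open row1); precharges=4
Acc 8: bank0 row4 -> HIT

Answer: 4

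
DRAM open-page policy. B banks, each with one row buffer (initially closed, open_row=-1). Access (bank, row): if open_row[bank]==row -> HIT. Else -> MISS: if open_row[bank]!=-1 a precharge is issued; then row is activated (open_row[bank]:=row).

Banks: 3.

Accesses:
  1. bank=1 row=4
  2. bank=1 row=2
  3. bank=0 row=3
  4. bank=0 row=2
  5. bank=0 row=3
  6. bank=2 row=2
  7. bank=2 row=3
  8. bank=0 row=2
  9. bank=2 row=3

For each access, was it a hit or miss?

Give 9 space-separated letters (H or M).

Answer: M M M M M M M M H

Derivation:
Acc 1: bank1 row4 -> MISS (open row4); precharges=0
Acc 2: bank1 row2 -> MISS (open row2); precharges=1
Acc 3: bank0 row3 -> MISS (open row3); precharges=1
Acc 4: bank0 row2 -> MISS (open row2); precharges=2
Acc 5: bank0 row3 -> MISS (open row3); precharges=3
Acc 6: bank2 row2 -> MISS (open row2); precharges=3
Acc 7: bank2 row3 -> MISS (open row3); precharges=4
Acc 8: bank0 row2 -> MISS (open row2); precharges=5
Acc 9: bank2 row3 -> HIT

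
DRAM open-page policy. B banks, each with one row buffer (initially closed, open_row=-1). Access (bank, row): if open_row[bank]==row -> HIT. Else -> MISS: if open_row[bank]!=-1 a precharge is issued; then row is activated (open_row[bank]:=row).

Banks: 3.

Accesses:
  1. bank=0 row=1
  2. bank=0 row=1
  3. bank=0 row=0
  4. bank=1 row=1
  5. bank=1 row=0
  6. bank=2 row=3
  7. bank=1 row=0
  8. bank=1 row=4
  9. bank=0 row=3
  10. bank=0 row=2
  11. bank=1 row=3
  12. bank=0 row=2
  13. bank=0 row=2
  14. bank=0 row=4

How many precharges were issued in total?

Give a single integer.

Acc 1: bank0 row1 -> MISS (open row1); precharges=0
Acc 2: bank0 row1 -> HIT
Acc 3: bank0 row0 -> MISS (open row0); precharges=1
Acc 4: bank1 row1 -> MISS (open row1); precharges=1
Acc 5: bank1 row0 -> MISS (open row0); precharges=2
Acc 6: bank2 row3 -> MISS (open row3); precharges=2
Acc 7: bank1 row0 -> HIT
Acc 8: bank1 row4 -> MISS (open row4); precharges=3
Acc 9: bank0 row3 -> MISS (open row3); precharges=4
Acc 10: bank0 row2 -> MISS (open row2); precharges=5
Acc 11: bank1 row3 -> MISS (open row3); precharges=6
Acc 12: bank0 row2 -> HIT
Acc 13: bank0 row2 -> HIT
Acc 14: bank0 row4 -> MISS (open row4); precharges=7

Answer: 7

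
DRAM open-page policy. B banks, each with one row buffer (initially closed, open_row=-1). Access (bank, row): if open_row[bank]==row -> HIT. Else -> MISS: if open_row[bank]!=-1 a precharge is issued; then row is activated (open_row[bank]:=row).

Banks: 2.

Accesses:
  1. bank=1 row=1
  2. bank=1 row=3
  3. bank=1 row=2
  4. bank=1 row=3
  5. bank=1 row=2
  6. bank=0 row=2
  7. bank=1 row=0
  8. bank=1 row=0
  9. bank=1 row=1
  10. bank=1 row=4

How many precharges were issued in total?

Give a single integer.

Acc 1: bank1 row1 -> MISS (open row1); precharges=0
Acc 2: bank1 row3 -> MISS (open row3); precharges=1
Acc 3: bank1 row2 -> MISS (open row2); precharges=2
Acc 4: bank1 row3 -> MISS (open row3); precharges=3
Acc 5: bank1 row2 -> MISS (open row2); precharges=4
Acc 6: bank0 row2 -> MISS (open row2); precharges=4
Acc 7: bank1 row0 -> MISS (open row0); precharges=5
Acc 8: bank1 row0 -> HIT
Acc 9: bank1 row1 -> MISS (open row1); precharges=6
Acc 10: bank1 row4 -> MISS (open row4); precharges=7

Answer: 7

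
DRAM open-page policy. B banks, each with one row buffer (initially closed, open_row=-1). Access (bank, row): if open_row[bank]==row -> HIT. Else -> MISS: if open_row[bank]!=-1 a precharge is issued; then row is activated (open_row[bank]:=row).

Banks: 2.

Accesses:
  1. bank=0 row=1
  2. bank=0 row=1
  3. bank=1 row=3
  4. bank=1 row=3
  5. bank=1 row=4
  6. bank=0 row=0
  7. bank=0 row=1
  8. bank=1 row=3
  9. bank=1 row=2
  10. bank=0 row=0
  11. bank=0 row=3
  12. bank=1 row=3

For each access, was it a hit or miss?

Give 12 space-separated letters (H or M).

Answer: M H M H M M M M M M M M

Derivation:
Acc 1: bank0 row1 -> MISS (open row1); precharges=0
Acc 2: bank0 row1 -> HIT
Acc 3: bank1 row3 -> MISS (open row3); precharges=0
Acc 4: bank1 row3 -> HIT
Acc 5: bank1 row4 -> MISS (open row4); precharges=1
Acc 6: bank0 row0 -> MISS (open row0); precharges=2
Acc 7: bank0 row1 -> MISS (open row1); precharges=3
Acc 8: bank1 row3 -> MISS (open row3); precharges=4
Acc 9: bank1 row2 -> MISS (open row2); precharges=5
Acc 10: bank0 row0 -> MISS (open row0); precharges=6
Acc 11: bank0 row3 -> MISS (open row3); precharges=7
Acc 12: bank1 row3 -> MISS (open row3); precharges=8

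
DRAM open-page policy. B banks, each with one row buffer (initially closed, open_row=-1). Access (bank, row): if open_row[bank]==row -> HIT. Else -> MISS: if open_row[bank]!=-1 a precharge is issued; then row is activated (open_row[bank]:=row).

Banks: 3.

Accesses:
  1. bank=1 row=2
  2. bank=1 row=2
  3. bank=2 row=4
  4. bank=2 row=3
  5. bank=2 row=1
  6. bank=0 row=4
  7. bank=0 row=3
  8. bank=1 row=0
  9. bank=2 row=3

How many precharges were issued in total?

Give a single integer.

Acc 1: bank1 row2 -> MISS (open row2); precharges=0
Acc 2: bank1 row2 -> HIT
Acc 3: bank2 row4 -> MISS (open row4); precharges=0
Acc 4: bank2 row3 -> MISS (open row3); precharges=1
Acc 5: bank2 row1 -> MISS (open row1); precharges=2
Acc 6: bank0 row4 -> MISS (open row4); precharges=2
Acc 7: bank0 row3 -> MISS (open row3); precharges=3
Acc 8: bank1 row0 -> MISS (open row0); precharges=4
Acc 9: bank2 row3 -> MISS (open row3); precharges=5

Answer: 5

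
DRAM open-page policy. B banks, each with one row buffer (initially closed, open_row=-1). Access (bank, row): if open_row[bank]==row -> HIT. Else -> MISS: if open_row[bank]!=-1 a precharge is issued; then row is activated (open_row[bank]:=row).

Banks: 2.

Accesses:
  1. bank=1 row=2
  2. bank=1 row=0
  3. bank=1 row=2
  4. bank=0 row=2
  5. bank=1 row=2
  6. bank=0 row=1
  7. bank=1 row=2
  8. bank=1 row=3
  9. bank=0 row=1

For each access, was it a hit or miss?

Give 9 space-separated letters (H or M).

Answer: M M M M H M H M H

Derivation:
Acc 1: bank1 row2 -> MISS (open row2); precharges=0
Acc 2: bank1 row0 -> MISS (open row0); precharges=1
Acc 3: bank1 row2 -> MISS (open row2); precharges=2
Acc 4: bank0 row2 -> MISS (open row2); precharges=2
Acc 5: bank1 row2 -> HIT
Acc 6: bank0 row1 -> MISS (open row1); precharges=3
Acc 7: bank1 row2 -> HIT
Acc 8: bank1 row3 -> MISS (open row3); precharges=4
Acc 9: bank0 row1 -> HIT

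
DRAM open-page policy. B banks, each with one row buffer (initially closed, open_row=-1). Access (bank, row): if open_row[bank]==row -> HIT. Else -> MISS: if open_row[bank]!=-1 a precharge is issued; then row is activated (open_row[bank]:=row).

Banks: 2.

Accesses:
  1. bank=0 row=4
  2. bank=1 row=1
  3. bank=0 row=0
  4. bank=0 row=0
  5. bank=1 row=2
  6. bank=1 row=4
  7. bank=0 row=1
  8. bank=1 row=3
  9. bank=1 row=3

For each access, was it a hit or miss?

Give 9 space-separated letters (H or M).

Acc 1: bank0 row4 -> MISS (open row4); precharges=0
Acc 2: bank1 row1 -> MISS (open row1); precharges=0
Acc 3: bank0 row0 -> MISS (open row0); precharges=1
Acc 4: bank0 row0 -> HIT
Acc 5: bank1 row2 -> MISS (open row2); precharges=2
Acc 6: bank1 row4 -> MISS (open row4); precharges=3
Acc 7: bank0 row1 -> MISS (open row1); precharges=4
Acc 8: bank1 row3 -> MISS (open row3); precharges=5
Acc 9: bank1 row3 -> HIT

Answer: M M M H M M M M H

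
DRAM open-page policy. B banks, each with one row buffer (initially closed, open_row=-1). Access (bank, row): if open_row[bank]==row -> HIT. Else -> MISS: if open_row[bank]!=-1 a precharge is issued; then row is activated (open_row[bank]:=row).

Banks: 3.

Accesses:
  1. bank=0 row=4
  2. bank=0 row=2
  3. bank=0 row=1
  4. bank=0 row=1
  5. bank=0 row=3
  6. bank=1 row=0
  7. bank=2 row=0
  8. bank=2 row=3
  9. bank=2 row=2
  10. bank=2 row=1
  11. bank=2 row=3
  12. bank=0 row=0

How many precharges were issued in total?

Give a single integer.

Acc 1: bank0 row4 -> MISS (open row4); precharges=0
Acc 2: bank0 row2 -> MISS (open row2); precharges=1
Acc 3: bank0 row1 -> MISS (open row1); precharges=2
Acc 4: bank0 row1 -> HIT
Acc 5: bank0 row3 -> MISS (open row3); precharges=3
Acc 6: bank1 row0 -> MISS (open row0); precharges=3
Acc 7: bank2 row0 -> MISS (open row0); precharges=3
Acc 8: bank2 row3 -> MISS (open row3); precharges=4
Acc 9: bank2 row2 -> MISS (open row2); precharges=5
Acc 10: bank2 row1 -> MISS (open row1); precharges=6
Acc 11: bank2 row3 -> MISS (open row3); precharges=7
Acc 12: bank0 row0 -> MISS (open row0); precharges=8

Answer: 8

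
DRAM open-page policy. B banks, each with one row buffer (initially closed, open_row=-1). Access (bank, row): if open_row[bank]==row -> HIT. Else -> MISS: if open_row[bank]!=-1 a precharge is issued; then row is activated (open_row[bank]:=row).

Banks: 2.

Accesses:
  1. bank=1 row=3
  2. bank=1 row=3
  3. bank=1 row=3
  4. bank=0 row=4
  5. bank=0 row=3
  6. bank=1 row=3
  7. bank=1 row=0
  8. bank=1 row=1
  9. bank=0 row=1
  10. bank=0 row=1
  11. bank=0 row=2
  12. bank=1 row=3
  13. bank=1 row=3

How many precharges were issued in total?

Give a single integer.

Acc 1: bank1 row3 -> MISS (open row3); precharges=0
Acc 2: bank1 row3 -> HIT
Acc 3: bank1 row3 -> HIT
Acc 4: bank0 row4 -> MISS (open row4); precharges=0
Acc 5: bank0 row3 -> MISS (open row3); precharges=1
Acc 6: bank1 row3 -> HIT
Acc 7: bank1 row0 -> MISS (open row0); precharges=2
Acc 8: bank1 row1 -> MISS (open row1); precharges=3
Acc 9: bank0 row1 -> MISS (open row1); precharges=4
Acc 10: bank0 row1 -> HIT
Acc 11: bank0 row2 -> MISS (open row2); precharges=5
Acc 12: bank1 row3 -> MISS (open row3); precharges=6
Acc 13: bank1 row3 -> HIT

Answer: 6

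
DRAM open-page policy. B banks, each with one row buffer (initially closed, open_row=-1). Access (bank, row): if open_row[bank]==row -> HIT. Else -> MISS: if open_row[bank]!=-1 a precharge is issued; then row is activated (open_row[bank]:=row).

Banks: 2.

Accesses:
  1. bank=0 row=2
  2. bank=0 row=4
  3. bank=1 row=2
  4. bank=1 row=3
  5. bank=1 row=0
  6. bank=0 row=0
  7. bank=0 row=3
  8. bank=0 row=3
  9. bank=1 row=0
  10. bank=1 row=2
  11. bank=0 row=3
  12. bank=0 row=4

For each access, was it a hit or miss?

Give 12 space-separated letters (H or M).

Answer: M M M M M M M H H M H M

Derivation:
Acc 1: bank0 row2 -> MISS (open row2); precharges=0
Acc 2: bank0 row4 -> MISS (open row4); precharges=1
Acc 3: bank1 row2 -> MISS (open row2); precharges=1
Acc 4: bank1 row3 -> MISS (open row3); precharges=2
Acc 5: bank1 row0 -> MISS (open row0); precharges=3
Acc 6: bank0 row0 -> MISS (open row0); precharges=4
Acc 7: bank0 row3 -> MISS (open row3); precharges=5
Acc 8: bank0 row3 -> HIT
Acc 9: bank1 row0 -> HIT
Acc 10: bank1 row2 -> MISS (open row2); precharges=6
Acc 11: bank0 row3 -> HIT
Acc 12: bank0 row4 -> MISS (open row4); precharges=7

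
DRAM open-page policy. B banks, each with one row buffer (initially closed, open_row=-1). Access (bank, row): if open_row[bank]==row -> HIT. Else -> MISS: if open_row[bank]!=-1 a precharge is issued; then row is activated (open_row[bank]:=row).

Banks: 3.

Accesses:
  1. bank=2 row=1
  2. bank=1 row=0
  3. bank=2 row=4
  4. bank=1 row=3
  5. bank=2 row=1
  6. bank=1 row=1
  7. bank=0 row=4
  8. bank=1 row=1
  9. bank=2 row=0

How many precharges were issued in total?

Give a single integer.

Answer: 5

Derivation:
Acc 1: bank2 row1 -> MISS (open row1); precharges=0
Acc 2: bank1 row0 -> MISS (open row0); precharges=0
Acc 3: bank2 row4 -> MISS (open row4); precharges=1
Acc 4: bank1 row3 -> MISS (open row3); precharges=2
Acc 5: bank2 row1 -> MISS (open row1); precharges=3
Acc 6: bank1 row1 -> MISS (open row1); precharges=4
Acc 7: bank0 row4 -> MISS (open row4); precharges=4
Acc 8: bank1 row1 -> HIT
Acc 9: bank2 row0 -> MISS (open row0); precharges=5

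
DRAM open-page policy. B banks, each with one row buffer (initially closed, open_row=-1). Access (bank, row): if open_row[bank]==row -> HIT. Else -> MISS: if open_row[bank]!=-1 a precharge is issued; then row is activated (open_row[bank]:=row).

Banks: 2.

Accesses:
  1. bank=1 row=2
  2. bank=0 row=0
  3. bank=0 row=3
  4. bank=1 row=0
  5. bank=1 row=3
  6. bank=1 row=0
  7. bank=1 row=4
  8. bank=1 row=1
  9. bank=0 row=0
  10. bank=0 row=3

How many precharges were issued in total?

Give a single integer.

Answer: 8

Derivation:
Acc 1: bank1 row2 -> MISS (open row2); precharges=0
Acc 2: bank0 row0 -> MISS (open row0); precharges=0
Acc 3: bank0 row3 -> MISS (open row3); precharges=1
Acc 4: bank1 row0 -> MISS (open row0); precharges=2
Acc 5: bank1 row3 -> MISS (open row3); precharges=3
Acc 6: bank1 row0 -> MISS (open row0); precharges=4
Acc 7: bank1 row4 -> MISS (open row4); precharges=5
Acc 8: bank1 row1 -> MISS (open row1); precharges=6
Acc 9: bank0 row0 -> MISS (open row0); precharges=7
Acc 10: bank0 row3 -> MISS (open row3); precharges=8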